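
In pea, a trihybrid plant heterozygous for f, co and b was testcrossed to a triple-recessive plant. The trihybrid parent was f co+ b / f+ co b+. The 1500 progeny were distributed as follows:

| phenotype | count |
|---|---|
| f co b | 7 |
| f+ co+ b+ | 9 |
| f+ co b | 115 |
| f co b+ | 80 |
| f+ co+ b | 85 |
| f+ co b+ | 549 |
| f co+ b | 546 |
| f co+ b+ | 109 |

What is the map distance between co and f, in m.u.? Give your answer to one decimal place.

12.1 m.u.

The two rarest classes, f co b and f+ co+ b+, are the double crossovers. Comparing them with the parentals, only the co allele has switched, so co is the middle locus and the order is f – co – b.
Crossovers in the f–co interval produce the single-crossover classes f+ co+ b and f co b+ (85 + 80 = 165) plus the double crossovers (16).
RF(f–co) = (165 + 16) / 1500 = 181/1500 = 0.1207 → 12.1 m.u.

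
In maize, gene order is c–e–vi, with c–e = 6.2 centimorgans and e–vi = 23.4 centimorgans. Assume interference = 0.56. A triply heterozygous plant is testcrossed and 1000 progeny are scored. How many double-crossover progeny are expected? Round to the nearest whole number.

Map distances give recombination frequencies of 0.062 and 0.234 for the two intervals.
With interference 0.56 (so coincidence = 0.44), expected double-crossover frequency = 0.062 × 0.234 × 0.44 = 0.00638.
Expected number = 0.00638 × 1000 = 6.38 ≈ 6.

6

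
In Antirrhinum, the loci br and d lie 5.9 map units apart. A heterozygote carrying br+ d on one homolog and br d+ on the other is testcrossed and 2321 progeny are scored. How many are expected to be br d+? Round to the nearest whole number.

1092

A map distance of 5.9 map units corresponds to a recombination frequency of 0.059.
The F1 is br+ d / br d+, so br d+ is a parental gamete class with expected frequency (1 − r)/2 = 0.941/2 = 0.4705.
Expected number = 0.4705 × 2321 = 1092.03 ≈ 1092.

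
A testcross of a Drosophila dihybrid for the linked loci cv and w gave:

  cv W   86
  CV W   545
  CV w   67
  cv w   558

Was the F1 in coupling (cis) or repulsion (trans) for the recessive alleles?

cis

The two most frequent classes are CV W (545) and cv w (558); these are the parental (non-recombinant) types.
So the F1 carried CV W on one chromosome and cv w on the other — the recessive alleles are on the same chromosome (cis / coupling).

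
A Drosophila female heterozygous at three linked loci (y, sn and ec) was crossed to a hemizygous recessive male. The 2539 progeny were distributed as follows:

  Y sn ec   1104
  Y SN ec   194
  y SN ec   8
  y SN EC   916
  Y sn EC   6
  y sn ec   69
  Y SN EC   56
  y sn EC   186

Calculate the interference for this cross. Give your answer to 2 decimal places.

The two most frequent reciprocal classes, Y sn ec and y SN EC, are the parental types, so the F1 was Y sn ec / y SN EC.
The two rarest classes, Y sn EC and y SN ec, are the double crossovers. Comparing them with the parentals, only the ec allele has switched, so ec is the middle locus and the order is sn – ec – y.
sn–ec: (380 + 14)/2539 = 0.1552; ec–y: (125 + 14)/2539 = 0.0547.
Expected DCO frequency = 0.1552 × 0.0547 ≈ 0.00849; observed = 14/2539 ≈ 0.00551.
Coefficient of coincidence = 0.00551/0.00849 ≈ 0.65; interference = 1 − 0.65 = 0.35.

0.35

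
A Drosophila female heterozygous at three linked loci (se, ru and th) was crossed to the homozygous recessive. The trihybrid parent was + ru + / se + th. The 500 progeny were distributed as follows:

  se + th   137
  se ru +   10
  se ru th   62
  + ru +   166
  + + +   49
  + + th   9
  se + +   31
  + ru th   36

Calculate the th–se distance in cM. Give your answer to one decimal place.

17.2 cM

The two rarest classes, se ru + and + + th, are the double crossovers. Comparing them with the parentals, only the se allele has switched, so se is the middle locus and the order is ru – se – th.
Crossovers in the se–th interval produce the single-crossover classes + ru th and se + + (36 + 31 = 67) plus the double crossovers (19).
RF(se–th) = (67 + 19) / 500 = 86/500 = 0.1720 → 17.2 cM.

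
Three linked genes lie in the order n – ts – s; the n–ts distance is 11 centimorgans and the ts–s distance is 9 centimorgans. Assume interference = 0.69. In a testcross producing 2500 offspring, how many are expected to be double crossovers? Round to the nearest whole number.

Map distances give recombination frequencies of 0.110 and 0.090 for the two intervals.
With interference 0.69 (so coincidence = 0.31), expected double-crossover frequency = 0.110 × 0.090 × 0.31 = 0.00307.
Expected number = 0.00307 × 2500 = 7.67 ≈ 8.

8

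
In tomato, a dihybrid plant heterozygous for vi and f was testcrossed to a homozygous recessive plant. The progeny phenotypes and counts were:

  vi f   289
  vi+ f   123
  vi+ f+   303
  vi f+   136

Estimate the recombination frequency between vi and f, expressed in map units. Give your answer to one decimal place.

30.4 map units

The two most frequent classes, vi+ f+ (303) and vi f (289), are the parental types, so the F1 was vi+ f+ / vi f.
The recombinant classes are vi+ f and vi f+: 123 + 136 = 259.
Recombination frequency = 259/851 = 0.3043 ≈ 30.4%, i.e. 30.4 map units.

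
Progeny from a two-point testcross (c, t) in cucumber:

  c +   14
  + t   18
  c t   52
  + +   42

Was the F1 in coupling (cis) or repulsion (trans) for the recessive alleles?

The two most frequent classes are + + (42) and c t (52); these are the parental (non-recombinant) types.
So the F1 carried + + on one chromosome and c t on the other — the recessive alleles are on the same chromosome (cis / coupling).

cis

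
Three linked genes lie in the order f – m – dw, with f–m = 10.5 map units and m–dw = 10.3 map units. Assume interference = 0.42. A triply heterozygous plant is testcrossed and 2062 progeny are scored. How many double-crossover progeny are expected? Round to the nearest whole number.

Map distances give recombination frequencies of 0.105 and 0.103 for the two intervals.
With interference 0.42 (so coincidence = 0.58), expected double-crossover frequency = 0.105 × 0.103 × 0.58 = 0.00627.
Expected number = 0.00627 × 2062 = 12.93 ≈ 13.

13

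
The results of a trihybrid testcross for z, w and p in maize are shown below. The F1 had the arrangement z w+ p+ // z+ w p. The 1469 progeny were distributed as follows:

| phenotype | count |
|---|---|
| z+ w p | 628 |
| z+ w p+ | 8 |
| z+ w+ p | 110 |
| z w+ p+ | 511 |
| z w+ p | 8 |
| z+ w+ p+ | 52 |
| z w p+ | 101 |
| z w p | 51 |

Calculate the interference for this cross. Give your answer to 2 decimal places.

The two rarest classes, z w+ p and z+ w p+, are the double crossovers. Comparing them with the parentals, only the p allele has switched, so p is the middle locus and the order is w – p – z.
w–p: (211 + 16)/1469 = 0.1545; p–z: (103 + 16)/1469 = 0.0810.
Expected DCO frequency = 0.1545 × 0.0810 ≈ 0.01251; observed = 16/1469 ≈ 0.01089.
Coefficient of coincidence = 0.01089/0.01251 ≈ 0.87; interference = 1 − 0.87 = 0.13.

0.13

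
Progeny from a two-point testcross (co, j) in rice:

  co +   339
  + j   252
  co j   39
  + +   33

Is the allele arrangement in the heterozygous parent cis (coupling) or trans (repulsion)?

trans

The two most frequent classes are + j (252) and co + (339); these are the parental (non-recombinant) types.
So the F1 carried + j on one chromosome and co + on the other — the recessive alleles are on opposite chromosomes (trans / repulsion).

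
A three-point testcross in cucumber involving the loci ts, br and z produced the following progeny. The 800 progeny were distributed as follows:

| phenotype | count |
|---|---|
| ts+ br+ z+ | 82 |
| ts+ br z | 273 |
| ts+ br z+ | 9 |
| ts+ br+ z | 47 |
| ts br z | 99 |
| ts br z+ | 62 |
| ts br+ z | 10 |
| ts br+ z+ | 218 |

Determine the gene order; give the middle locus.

z

The two most frequent reciprocal classes, ts br+ z+ and ts+ br z, are the parental types, so the F1 was ts br+ z+ / ts+ br z.
The two rarest classes, ts br+ z and ts+ br z+, are the double crossovers. Comparing them with the parentals, only the z allele has switched, so z is the middle locus and the order is br – z – ts.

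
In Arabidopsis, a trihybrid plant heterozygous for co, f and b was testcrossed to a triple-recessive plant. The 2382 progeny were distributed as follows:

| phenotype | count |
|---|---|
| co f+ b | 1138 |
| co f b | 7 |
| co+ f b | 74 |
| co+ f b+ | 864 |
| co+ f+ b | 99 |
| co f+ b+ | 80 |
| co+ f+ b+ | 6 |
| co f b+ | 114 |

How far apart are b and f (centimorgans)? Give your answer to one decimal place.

The two most frequent reciprocal classes, co f+ b and co+ f b+, are the parental types, so the F1 was co f+ b / co+ f b+.
The two rarest classes, co f b and co+ f+ b+, are the double crossovers. Comparing them with the parentals, only the f allele has switched, so f is the middle locus and the order is b – f – co.
Crossovers in the b–f interval produce the single-crossover classes co f+ b+ and co+ f b (80 + 74 = 154) plus the double crossovers (13).
RF(b–f) = (154 + 13) / 2382 = 167/2382 = 0.0701 → 7.0 centimorgans.

7.0 centimorgans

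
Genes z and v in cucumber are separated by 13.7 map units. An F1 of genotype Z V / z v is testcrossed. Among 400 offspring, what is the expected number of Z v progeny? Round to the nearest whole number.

A map distance of 13.7 map units corresponds to a recombination frequency of 0.137.
The F1 is Z V / z v, so Z v is a recombinant gamete class with expected frequency r/2 = 0.137/2 = 0.0685.
Expected number = 0.0685 × 400 = 27.40 ≈ 27.

27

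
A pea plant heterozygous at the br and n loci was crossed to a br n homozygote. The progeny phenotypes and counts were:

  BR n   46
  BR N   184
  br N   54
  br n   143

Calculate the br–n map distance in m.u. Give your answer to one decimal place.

23.4 m.u.

The two most frequent classes, BR N (184) and br n (143), are the parental types, so the F1 was BR N / br n.
The recombinant classes are BR n and br N: 46 + 54 = 100.
Recombination frequency = 100/427 = 0.2342 ≈ 23.4%, i.e. 23.4 m.u.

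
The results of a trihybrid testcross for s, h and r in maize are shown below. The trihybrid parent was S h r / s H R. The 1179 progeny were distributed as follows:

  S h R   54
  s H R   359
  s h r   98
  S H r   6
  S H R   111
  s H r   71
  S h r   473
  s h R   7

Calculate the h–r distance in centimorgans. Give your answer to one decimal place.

11.7 centimorgans

The two rarest classes, S H r and s h R, are the double crossovers. Comparing them with the parentals, only the h allele has switched, so h is the middle locus and the order is s – h – r.
Crossovers in the h–r interval produce the single-crossover classes S h R and s H r (54 + 71 = 125) plus the double crossovers (13).
RF(h–r) = (125 + 13) / 1179 = 138/1179 = 0.1170 → 11.7 centimorgans.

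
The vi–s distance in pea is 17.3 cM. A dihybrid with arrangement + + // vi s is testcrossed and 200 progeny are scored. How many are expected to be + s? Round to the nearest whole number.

A map distance of 17.3 cM corresponds to a recombination frequency of 0.173.
The F1 is + + / vi s, so + s is a recombinant gamete class with expected frequency r/2 = 0.173/2 = 0.0865.
Expected number = 0.0865 × 200 = 17.30 ≈ 17.

17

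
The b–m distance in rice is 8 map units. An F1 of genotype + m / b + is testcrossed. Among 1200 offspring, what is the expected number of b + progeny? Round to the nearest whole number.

552

A map distance of 8 map units corresponds to a recombination frequency of 0.080.
The F1 is + m / b +, so b + is a parental gamete class with expected frequency (1 − r)/2 = 0.920/2 = 0.4600.
Expected number = 0.4600 × 1200 = 552.00 ≈ 552.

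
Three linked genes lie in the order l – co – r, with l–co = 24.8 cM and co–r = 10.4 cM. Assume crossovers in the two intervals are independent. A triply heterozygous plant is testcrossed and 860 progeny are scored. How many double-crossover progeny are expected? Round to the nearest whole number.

22

Map distances give recombination frequencies of 0.248 and 0.104 for the two intervals.
With no interference, expected double-crossover frequency = 0.248 × 0.104 = 0.02579.
Expected number = 0.02579 × 860 = 22.18 ≈ 22.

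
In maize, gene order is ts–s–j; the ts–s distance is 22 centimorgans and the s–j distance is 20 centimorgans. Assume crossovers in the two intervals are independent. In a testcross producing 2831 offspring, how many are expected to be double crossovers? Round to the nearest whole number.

125

Map distances give recombination frequencies of 0.220 and 0.200 for the two intervals.
With no interference, expected double-crossover frequency = 0.220 × 0.200 = 0.04400.
Expected number = 0.04400 × 2831 = 124.56 ≈ 125.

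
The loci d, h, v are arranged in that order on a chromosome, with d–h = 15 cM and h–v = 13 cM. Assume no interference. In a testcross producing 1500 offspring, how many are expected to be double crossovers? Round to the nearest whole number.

Map distances give recombination frequencies of 0.150 and 0.130 for the two intervals.
With no interference, expected double-crossover frequency = 0.150 × 0.130 = 0.01950.
Expected number = 0.01950 × 1500 = 29.25 ≈ 29.

29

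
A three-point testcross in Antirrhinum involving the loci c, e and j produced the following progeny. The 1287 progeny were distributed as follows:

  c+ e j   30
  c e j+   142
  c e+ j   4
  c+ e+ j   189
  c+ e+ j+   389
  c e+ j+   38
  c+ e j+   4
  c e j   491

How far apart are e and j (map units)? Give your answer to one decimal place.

26.3 map units

The two most frequent reciprocal classes, c e j and c+ e+ j+, are the parental types, so the F1 was c e j / c+ e+ j+.
The two rarest classes, c e+ j and c+ e j+, are the double crossovers. Comparing them with the parentals, only the e allele has switched, so e is the middle locus and the order is j – e – c.
Crossovers in the j–e interval produce the single-crossover classes c e j+ and c+ e+ j (142 + 189 = 331) plus the double crossovers (8).
RF(j–e) = (331 + 8) / 1287 = 339/1287 = 0.2634 → 26.3 map units.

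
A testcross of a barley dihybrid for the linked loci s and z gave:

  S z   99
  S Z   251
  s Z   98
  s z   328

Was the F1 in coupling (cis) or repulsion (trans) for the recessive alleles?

The two most frequent classes are S Z (251) and s z (328); these are the parental (non-recombinant) types.
So the F1 carried S Z on one chromosome and s z on the other — the recessive alleles are on the same chromosome (cis / coupling).

cis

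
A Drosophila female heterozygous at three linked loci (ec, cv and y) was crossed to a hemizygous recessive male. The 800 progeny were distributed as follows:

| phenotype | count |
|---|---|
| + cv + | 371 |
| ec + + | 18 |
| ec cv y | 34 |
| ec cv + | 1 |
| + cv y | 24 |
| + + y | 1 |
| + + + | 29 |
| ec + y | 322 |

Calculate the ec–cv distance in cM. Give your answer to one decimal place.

The two most frequent reciprocal classes, ec + y and + cv +, are the parental types, so the F1 was ec + y / + cv +.
The two rarest classes, + + y and ec cv +, are the double crossovers. Comparing them with the parentals, only the ec allele has switched, so ec is the middle locus and the order is cv – ec – y.
Crossovers in the cv–ec interval produce the single-crossover classes ec cv y and + + + (34 + 29 = 63) plus the double crossovers (2).
RF(cv–ec) = (63 + 2) / 800 = 65/800 = 0.0813 → 8.1 cM.

8.1 cM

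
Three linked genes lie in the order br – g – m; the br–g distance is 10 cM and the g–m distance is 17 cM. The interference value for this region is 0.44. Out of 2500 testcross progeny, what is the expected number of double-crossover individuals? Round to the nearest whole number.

Map distances give recombination frequencies of 0.100 and 0.170 for the two intervals.
With interference 0.44 (so coincidence = 0.56), expected double-crossover frequency = 0.100 × 0.170 × 0.56 = 0.00952.
Expected number = 0.00952 × 2500 = 23.80 ≈ 24.

24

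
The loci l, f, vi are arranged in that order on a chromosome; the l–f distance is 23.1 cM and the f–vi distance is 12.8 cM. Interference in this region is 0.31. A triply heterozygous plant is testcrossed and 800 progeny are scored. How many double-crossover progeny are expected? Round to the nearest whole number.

16

Map distances give recombination frequencies of 0.231 and 0.128 for the two intervals.
With interference 0.31 (so coincidence = 0.69), expected double-crossover frequency = 0.231 × 0.128 × 0.69 = 0.02040.
Expected number = 0.02040 × 800 = 16.32 ≈ 16.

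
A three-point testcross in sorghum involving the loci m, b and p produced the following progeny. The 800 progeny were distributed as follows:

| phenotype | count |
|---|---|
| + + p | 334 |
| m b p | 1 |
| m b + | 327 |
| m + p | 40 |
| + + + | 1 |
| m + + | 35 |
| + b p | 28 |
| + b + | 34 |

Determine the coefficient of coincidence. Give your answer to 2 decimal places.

0.32

The two most frequent reciprocal classes, + + p and m b +, are the parental types, so the F1 was + + p / m b +.
The two rarest classes, + + + and m b p, are the double crossovers. Comparing them with the parentals, only the p allele has switched, so p is the middle locus and the order is m – p – b.
m–p: (74 + 2)/800 = 0.0950; p–b: (63 + 2)/800 = 0.0813.
Expected DCO frequency = 0.0950 × 0.0813 ≈ 0.00772; observed = 2/800 ≈ 0.00250.
Coefficient of coincidence = 0.00250/0.00772 ≈ 0.32.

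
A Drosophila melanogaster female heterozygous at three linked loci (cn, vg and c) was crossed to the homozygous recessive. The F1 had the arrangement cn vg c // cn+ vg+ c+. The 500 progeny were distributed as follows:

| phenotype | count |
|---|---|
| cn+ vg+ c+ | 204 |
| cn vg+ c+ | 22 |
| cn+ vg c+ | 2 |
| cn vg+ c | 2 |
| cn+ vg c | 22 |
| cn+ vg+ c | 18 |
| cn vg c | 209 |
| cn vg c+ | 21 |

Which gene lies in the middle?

The two rarest classes, cn vg+ c and cn+ vg c+, are the double crossovers. Comparing them with the parentals, only the vg allele has switched, so vg is the middle locus and the order is c – vg – cn.

vg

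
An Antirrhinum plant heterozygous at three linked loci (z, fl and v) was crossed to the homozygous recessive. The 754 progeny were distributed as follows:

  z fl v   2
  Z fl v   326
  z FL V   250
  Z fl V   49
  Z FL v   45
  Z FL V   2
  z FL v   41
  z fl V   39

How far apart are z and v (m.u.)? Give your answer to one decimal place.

The two most frequent reciprocal classes, z FL V and Z fl v, are the parental types, so the F1 was z FL V / Z fl v.
The two rarest classes, Z FL V and z fl v, are the double crossovers. Comparing them with the parentals, only the z allele has switched, so z is the middle locus and the order is v – z – fl.
Crossovers in the v–z interval produce the single-crossover classes z FL v and Z fl V (41 + 49 = 90) plus the double crossovers (4).
RF(v–z) = (90 + 4) / 754 = 94/754 = 0.1247 → 12.5 m.u.

12.5 m.u.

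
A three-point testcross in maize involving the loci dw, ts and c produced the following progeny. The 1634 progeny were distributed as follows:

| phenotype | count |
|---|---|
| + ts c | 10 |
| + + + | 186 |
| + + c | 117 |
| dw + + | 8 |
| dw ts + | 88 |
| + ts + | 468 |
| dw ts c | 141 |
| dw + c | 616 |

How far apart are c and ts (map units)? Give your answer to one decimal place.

21.1 map units

The two most frequent reciprocal classes, dw + c and + ts +, are the parental types, so the F1 was dw + c / + ts +.
The two rarest classes, dw + + and + ts c, are the double crossovers. Comparing them with the parentals, only the c allele has switched, so c is the middle locus and the order is ts – c – dw.
Crossovers in the ts–c interval produce the single-crossover classes dw ts c and + + + (141 + 186 = 327) plus the double crossovers (18).
RF(ts–c) = (327 + 18) / 1634 = 345/1634 = 0.2111 → 21.1 map units.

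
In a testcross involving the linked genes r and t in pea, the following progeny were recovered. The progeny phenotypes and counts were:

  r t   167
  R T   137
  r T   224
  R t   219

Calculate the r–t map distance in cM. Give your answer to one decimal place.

The two most frequent classes, R t (219) and r T (224), are the parental types, so the F1 was R t / r T.
The recombinant classes are R T and r t: 137 + 167 = 304.
Recombination frequency = 304/747 = 0.4070 ≈ 40.7%, i.e. 40.7 cM.

40.7 cM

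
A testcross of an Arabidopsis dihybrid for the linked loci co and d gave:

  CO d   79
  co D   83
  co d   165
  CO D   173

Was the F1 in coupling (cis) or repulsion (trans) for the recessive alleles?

The two most frequent classes are CO D (173) and co d (165); these are the parental (non-recombinant) types.
So the F1 carried CO D on one chromosome and co d on the other — the recessive alleles are on the same chromosome (cis / coupling).

cis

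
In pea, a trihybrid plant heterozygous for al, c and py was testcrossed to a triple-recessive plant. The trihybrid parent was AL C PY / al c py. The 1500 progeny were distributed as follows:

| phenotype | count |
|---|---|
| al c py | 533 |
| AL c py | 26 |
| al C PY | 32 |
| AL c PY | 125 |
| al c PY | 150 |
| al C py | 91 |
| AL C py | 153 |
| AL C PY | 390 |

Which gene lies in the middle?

The two rarest classes, al C PY and AL c py, are the double crossovers. Comparing them with the parentals, only the al allele has switched, so al is the middle locus and the order is c – al – py.

al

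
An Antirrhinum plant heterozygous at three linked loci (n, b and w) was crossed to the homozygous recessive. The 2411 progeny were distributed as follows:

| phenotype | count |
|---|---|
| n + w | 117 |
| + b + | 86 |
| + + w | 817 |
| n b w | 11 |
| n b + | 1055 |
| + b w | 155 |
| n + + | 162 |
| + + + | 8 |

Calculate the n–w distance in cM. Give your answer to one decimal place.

9.2 cM

The two most frequent reciprocal classes, n b + and + + w, are the parental types, so the F1 was n b + / + + w.
The two rarest classes, n b w and + + +, are the double crossovers. Comparing them with the parentals, only the w allele has switched, so w is the middle locus and the order is n – w – b.
Crossovers in the n–w interval produce the single-crossover classes + b + and n + w (86 + 117 = 203) plus the double crossovers (19).
RF(n–w) = (203 + 19) / 2411 = 222/2411 = 0.0921 → 9.2 cM.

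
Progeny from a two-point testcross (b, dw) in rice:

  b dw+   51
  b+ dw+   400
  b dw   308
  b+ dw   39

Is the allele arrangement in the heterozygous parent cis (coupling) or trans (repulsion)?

cis

The two most frequent classes are b+ dw+ (400) and b dw (308); these are the parental (non-recombinant) types.
So the F1 carried b+ dw+ on one chromosome and b dw on the other — the recessive alleles are on the same chromosome (cis / coupling).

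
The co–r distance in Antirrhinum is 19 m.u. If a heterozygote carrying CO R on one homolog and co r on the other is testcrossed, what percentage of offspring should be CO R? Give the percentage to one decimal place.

A map distance of 19 m.u. corresponds to a recombination frequency of 0.190.
The F1 is CO R / co r, so CO R is a parental gamete class with expected frequency (1 − r)/2 = 0.810/2 = 0.4050.
That is 0.4050 = 40.5% of the progeny.

40.5%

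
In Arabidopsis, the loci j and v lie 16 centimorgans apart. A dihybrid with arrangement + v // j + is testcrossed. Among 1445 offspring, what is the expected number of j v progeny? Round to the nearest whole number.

116

A map distance of 16 centimorgans corresponds to a recombination frequency of 0.160.
The F1 is + v / j +, so j v is a recombinant gamete class with expected frequency r/2 = 0.160/2 = 0.0800.
Expected number = 0.0800 × 1445 = 115.60 ≈ 116.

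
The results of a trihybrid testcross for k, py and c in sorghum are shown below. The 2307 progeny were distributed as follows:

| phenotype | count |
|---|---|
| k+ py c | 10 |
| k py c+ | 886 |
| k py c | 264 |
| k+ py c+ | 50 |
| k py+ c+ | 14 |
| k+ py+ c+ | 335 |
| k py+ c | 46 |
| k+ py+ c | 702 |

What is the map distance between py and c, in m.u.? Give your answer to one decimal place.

27.0 m.u.

The two most frequent reciprocal classes, k+ py+ c and k py c+, are the parental types, so the F1 was k+ py+ c / k py c+.
The two rarest classes, k+ py c and k py+ c+, are the double crossovers. Comparing them with the parentals, only the py allele has switched, so py is the middle locus and the order is c – py – k.
Crossovers in the c–py interval produce the single-crossover classes k+ py+ c+ and k py c (335 + 264 = 599) plus the double crossovers (24).
RF(c–py) = (599 + 24) / 2307 = 623/2307 = 0.2700 → 27.0 m.u.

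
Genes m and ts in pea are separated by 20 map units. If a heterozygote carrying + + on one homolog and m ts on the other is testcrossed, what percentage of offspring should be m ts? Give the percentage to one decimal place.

40.0%

A map distance of 20 map units corresponds to a recombination frequency of 0.200.
The F1 is + + / m ts, so m ts is a parental gamete class with expected frequency (1 − r)/2 = 0.800/2 = 0.4000.
That is 0.4000 = 40.0% of the progeny.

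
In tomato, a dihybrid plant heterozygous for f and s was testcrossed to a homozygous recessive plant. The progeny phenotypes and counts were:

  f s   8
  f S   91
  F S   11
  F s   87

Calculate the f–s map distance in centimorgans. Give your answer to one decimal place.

The two most frequent classes, F s (87) and f S (91), are the parental types, so the F1 was F s / f S.
The recombinant classes are F S and f s: 11 + 8 = 19.
Recombination frequency = 19/197 = 0.0964 ≈ 9.6%, i.e. 9.6 centimorgans.

9.6 centimorgans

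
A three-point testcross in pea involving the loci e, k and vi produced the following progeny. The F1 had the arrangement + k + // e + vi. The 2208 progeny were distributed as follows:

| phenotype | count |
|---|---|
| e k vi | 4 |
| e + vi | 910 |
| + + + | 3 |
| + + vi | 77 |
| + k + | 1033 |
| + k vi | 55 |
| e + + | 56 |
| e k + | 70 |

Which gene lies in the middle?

The two rarest classes, + + + and e k vi, are the double crossovers. Comparing them with the parentals, only the k allele has switched, so k is the middle locus and the order is vi – k – e.

k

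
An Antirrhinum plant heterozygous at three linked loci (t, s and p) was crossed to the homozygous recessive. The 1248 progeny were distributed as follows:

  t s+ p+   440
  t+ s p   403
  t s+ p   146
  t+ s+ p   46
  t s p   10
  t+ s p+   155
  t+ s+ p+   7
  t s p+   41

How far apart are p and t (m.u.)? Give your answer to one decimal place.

25.5 m.u.

The two most frequent reciprocal classes, t+ s p and t s+ p+, are the parental types, so the F1 was t+ s p / t s+ p+.
The two rarest classes, t s p and t+ s+ p+, are the double crossovers. Comparing them with the parentals, only the t allele has switched, so t is the middle locus and the order is p – t – s.
Crossovers in the p–t interval produce the single-crossover classes t+ s p+ and t s+ p (155 + 146 = 301) plus the double crossovers (17).
RF(p–t) = (301 + 17) / 1248 = 318/1248 = 0.2548 → 25.5 m.u.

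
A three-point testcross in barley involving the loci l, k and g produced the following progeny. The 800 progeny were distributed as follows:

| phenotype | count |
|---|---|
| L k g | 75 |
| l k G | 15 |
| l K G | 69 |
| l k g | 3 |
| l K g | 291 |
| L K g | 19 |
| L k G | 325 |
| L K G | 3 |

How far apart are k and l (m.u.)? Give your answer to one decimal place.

5.0 m.u.

The two most frequent reciprocal classes, L k G and l K g, are the parental types, so the F1 was L k G / l K g.
The two rarest classes, L K G and l k g, are the double crossovers. Comparing them with the parentals, only the k allele has switched, so k is the middle locus and the order is l – k – g.
Crossovers in the l–k interval produce the single-crossover classes l k G and L K g (15 + 19 = 34) plus the double crossovers (6).
RF(l–k) = (34 + 6) / 800 = 40/800 = 0.0500 → 5.0 m.u.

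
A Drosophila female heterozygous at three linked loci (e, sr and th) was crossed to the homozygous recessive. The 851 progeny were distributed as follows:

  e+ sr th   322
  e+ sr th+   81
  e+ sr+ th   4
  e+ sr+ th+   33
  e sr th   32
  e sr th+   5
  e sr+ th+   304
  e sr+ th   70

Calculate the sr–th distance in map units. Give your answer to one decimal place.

The two most frequent reciprocal classes, e sr+ th+ and e+ sr th, are the parental types, so the F1 was e sr+ th+ / e+ sr th.
The two rarest classes, e sr th+ and e+ sr+ th, are the double crossovers. Comparing them with the parentals, only the sr allele has switched, so sr is the middle locus and the order is e – sr – th.
Crossovers in the sr–th interval produce the single-crossover classes e sr+ th and e+ sr th+ (70 + 81 = 151) plus the double crossovers (9).
RF(sr–th) = (151 + 9) / 851 = 160/851 = 0.1880 → 18.8 map units.

18.8 map units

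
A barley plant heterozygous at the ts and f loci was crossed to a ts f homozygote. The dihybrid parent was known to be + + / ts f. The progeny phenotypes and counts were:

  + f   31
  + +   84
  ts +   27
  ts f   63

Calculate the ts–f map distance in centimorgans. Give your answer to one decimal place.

28.3 centimorgans

The recombinant classes are + f and ts +: 31 + 27 = 58.
Recombination frequency = 58/205 = 0.2829 ≈ 28.3%, i.e. 28.3 centimorgans.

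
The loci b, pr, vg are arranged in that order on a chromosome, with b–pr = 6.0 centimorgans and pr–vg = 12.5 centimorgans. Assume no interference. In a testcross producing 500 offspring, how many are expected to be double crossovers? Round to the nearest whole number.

4

Map distances give recombination frequencies of 0.060 and 0.125 for the two intervals.
With no interference, expected double-crossover frequency = 0.060 × 0.125 = 0.00750.
Expected number = 0.00750 × 500 = 3.75 ≈ 4.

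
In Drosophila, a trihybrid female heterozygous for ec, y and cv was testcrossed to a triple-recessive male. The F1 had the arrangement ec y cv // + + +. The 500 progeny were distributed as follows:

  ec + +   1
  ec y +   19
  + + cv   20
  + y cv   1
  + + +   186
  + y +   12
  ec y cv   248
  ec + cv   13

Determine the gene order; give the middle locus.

ec

The two rarest classes, + y cv and ec + +, are the double crossovers. Comparing them with the parentals, only the ec allele has switched, so ec is the middle locus and the order is cv – ec – y.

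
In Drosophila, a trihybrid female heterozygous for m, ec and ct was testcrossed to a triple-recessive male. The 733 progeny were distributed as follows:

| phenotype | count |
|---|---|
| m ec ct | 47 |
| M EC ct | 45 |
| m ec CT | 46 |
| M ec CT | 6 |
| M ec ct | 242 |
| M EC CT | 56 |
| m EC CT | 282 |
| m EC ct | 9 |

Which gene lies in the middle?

The two most frequent reciprocal classes, m EC CT and M ec ct, are the parental types, so the F1 was m EC CT / M ec ct.
The two rarest classes, m EC ct and M ec CT, are the double crossovers. Comparing them with the parentals, only the ct allele has switched, so ct is the middle locus and the order is m – ct – ec.

ct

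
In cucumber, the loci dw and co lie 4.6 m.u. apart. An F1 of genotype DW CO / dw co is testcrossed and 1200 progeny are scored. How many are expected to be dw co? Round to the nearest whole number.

572

A map distance of 4.6 m.u. corresponds to a recombination frequency of 0.046.
The F1 is DW CO / dw co, so dw co is a parental gamete class with expected frequency (1 − r)/2 = 0.954/2 = 0.4770.
Expected number = 0.4770 × 1200 = 572.40 ≈ 572.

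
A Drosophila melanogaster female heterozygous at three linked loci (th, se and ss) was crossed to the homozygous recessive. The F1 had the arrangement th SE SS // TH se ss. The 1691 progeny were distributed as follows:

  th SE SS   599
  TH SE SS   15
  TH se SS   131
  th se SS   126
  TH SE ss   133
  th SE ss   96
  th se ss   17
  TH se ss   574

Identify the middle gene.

th

The two rarest classes, TH SE SS and th se ss, are the double crossovers. Comparing them with the parentals, only the th allele has switched, so th is the middle locus and the order is se – th – ss.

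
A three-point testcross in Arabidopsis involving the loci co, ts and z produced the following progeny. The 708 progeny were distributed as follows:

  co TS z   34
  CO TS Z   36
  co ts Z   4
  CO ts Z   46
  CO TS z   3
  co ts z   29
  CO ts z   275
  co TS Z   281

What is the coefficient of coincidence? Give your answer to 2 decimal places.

The two most frequent reciprocal classes, co TS Z and CO ts z, are the parental types, so the F1 was co TS Z / CO ts z.
The two rarest classes, co ts Z and CO TS z, are the double crossovers. Comparing them with the parentals, only the ts allele has switched, so ts is the middle locus and the order is co – ts – z.
co–ts: (65 + 7)/708 = 0.1017; ts–z: (80 + 7)/708 = 0.1229.
Expected DCO frequency = 0.1017 × 0.1229 ≈ 0.01250; observed = 7/708 ≈ 0.00989.
Coefficient of coincidence = 0.00989/0.01250 ≈ 0.79.

0.79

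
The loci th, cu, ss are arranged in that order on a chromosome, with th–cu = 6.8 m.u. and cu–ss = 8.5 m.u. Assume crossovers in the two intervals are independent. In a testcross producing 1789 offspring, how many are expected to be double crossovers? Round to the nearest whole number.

Map distances give recombination frequencies of 0.068 and 0.085 for the two intervals.
With no interference, expected double-crossover frequency = 0.068 × 0.085 = 0.00578.
Expected number = 0.00578 × 1789 = 10.34 ≈ 10.

10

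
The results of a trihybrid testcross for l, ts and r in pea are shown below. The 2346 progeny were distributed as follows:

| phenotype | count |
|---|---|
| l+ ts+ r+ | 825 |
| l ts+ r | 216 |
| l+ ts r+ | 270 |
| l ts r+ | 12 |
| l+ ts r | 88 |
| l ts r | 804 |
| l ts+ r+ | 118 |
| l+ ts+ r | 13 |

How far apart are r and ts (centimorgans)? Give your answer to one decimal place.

21.8 centimorgans

The two most frequent reciprocal classes, l ts r and l+ ts+ r+, are the parental types, so the F1 was l ts r / l+ ts+ r+.
The two rarest classes, l ts r+ and l+ ts+ r, are the double crossovers. Comparing them with the parentals, only the r allele has switched, so r is the middle locus and the order is ts – r – l.
Crossovers in the ts–r interval produce the single-crossover classes l ts+ r and l+ ts r+ (216 + 270 = 486) plus the double crossovers (25).
RF(ts–r) = (486 + 25) / 2346 = 511/2346 = 0.2178 → 21.8 centimorgans.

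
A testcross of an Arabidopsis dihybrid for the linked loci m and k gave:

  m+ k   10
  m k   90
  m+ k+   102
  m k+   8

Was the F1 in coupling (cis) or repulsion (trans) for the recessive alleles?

cis

The two most frequent classes are m+ k+ (102) and m k (90); these are the parental (non-recombinant) types.
So the F1 carried m+ k+ on one chromosome and m k on the other — the recessive alleles are on the same chromosome (cis / coupling).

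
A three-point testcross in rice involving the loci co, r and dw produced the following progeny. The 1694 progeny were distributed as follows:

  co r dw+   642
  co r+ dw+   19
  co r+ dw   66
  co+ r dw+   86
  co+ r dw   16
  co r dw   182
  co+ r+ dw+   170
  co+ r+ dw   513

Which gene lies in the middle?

The two most frequent reciprocal classes, co+ r+ dw and co r dw+, are the parental types, so the F1 was co+ r+ dw / co r dw+.
The two rarest classes, co+ r dw and co r+ dw+, are the double crossovers. Comparing them with the parentals, only the r allele has switched, so r is the middle locus and the order is co – r – dw.

r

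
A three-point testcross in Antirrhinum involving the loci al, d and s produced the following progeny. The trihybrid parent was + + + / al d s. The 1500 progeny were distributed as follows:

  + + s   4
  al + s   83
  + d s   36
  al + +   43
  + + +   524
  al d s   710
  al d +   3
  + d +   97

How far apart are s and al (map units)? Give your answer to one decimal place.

5.7 map units

The two rarest classes, + + s and al d +, are the double crossovers. Comparing them with the parentals, only the s allele has switched, so s is the middle locus and the order is d – s – al.
Crossovers in the s–al interval produce the single-crossover classes al + + and + d s (43 + 36 = 79) plus the double crossovers (7).
RF(s–al) = (79 + 7) / 1500 = 86/1500 = 0.0573 → 5.7 map units.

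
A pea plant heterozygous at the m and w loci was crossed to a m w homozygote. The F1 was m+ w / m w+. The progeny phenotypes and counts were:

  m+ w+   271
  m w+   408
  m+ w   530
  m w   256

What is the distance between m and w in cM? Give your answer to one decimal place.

36.0 cM

The recombinant classes are m+ w+ and m w: 271 + 256 = 527.
Recombination frequency = 527/1465 = 0.3597 ≈ 36.0%, i.e. 36.0 cM.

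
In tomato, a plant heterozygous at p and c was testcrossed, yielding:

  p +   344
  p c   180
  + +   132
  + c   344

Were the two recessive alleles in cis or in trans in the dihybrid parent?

trans

The two most frequent classes are + c (344) and p + (344); these are the parental (non-recombinant) types.
So the F1 carried + c on one chromosome and p + on the other — the recessive alleles are on opposite chromosomes (trans / repulsion).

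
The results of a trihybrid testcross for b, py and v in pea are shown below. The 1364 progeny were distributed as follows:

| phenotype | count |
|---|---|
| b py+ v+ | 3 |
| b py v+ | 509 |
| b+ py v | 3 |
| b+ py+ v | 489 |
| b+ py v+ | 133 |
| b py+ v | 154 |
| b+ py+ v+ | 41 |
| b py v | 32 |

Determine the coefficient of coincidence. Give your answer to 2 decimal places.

The two most frequent reciprocal classes, b py v+ and b+ py+ v, are the parental types, so the F1 was b py v+ / b+ py+ v.
The two rarest classes, b py+ v+ and b+ py v, are the double crossovers. Comparing them with the parentals, only the py allele has switched, so py is the middle locus and the order is v – py – b.
v–py: (73 + 6)/1364 = 0.0579; py–b: (287 + 6)/1364 = 0.2148.
Expected DCO frequency = 0.0579 × 0.2148 ≈ 0.01244; observed = 6/1364 ≈ 0.00440.
Coefficient of coincidence = 0.00440/0.01244 ≈ 0.35.

0.35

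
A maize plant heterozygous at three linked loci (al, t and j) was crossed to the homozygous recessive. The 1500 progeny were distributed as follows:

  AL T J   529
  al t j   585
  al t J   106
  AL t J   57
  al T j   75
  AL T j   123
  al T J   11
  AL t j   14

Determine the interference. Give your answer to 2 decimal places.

The two most frequent reciprocal classes, AL T J and al t j, are the parental types, so the F1 was AL T J / al t j.
The two rarest classes, al T J and AL t j, are the double crossovers. Comparing them with the parentals, only the al allele has switched, so al is the middle locus and the order is t – al – j.
t–al: (132 + 25)/1500 = 0.1047; al–j: (229 + 25)/1500 = 0.1693.
Expected DCO frequency = 0.1047 × 0.1693 ≈ 0.01773; observed = 25/1500 ≈ 0.01667.
Coefficient of coincidence = 0.01667/0.01773 ≈ 0.94; interference = 1 − 0.94 = 0.06.

0.06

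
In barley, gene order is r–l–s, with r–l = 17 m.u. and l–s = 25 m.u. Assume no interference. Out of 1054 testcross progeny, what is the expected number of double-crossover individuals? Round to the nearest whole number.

Map distances give recombination frequencies of 0.170 and 0.250 for the two intervals.
With no interference, expected double-crossover frequency = 0.170 × 0.250 = 0.04250.
Expected number = 0.04250 × 1054 = 44.80 ≈ 45.

45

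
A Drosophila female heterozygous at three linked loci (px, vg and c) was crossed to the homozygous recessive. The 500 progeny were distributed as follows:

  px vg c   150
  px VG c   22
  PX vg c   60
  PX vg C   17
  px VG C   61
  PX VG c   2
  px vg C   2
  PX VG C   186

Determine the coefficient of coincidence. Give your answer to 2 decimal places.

The two most frequent reciprocal classes, PX VG C and px vg c, are the parental types, so the F1 was PX VG C / px vg c.
The two rarest classes, PX VG c and px vg C, are the double crossovers. Comparing them with the parentals, only the c allele has switched, so c is the middle locus and the order is px – c – vg.
px–c: (121 + 4)/500 = 0.2500; c–vg: (39 + 4)/500 = 0.0860.
Expected DCO frequency = 0.2500 × 0.0860 ≈ 0.02150; observed = 4/500 ≈ 0.00800.
Coefficient of coincidence = 0.00800/0.02150 ≈ 0.37.

0.37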